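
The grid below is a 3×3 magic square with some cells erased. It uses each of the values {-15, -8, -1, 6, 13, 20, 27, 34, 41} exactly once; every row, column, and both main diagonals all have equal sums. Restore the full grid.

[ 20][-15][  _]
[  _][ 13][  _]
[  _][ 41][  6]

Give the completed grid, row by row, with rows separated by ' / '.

The 9 entries sum to 117, so each line sums to 117/3 = 39.
Row 1 must total 39; the given cells sum to 5, so (1,3) = 34.
Row 3 needs 39; the known cells sum to 47, so (3,1) = -8.
From column 1, 39 − (20 + (-8)) gives (2,1) = 27.
From column 3, 39 − (34 + 6) gives (2,3) = -1.

20 -15 34 / 27 13 -1 / -8 41 6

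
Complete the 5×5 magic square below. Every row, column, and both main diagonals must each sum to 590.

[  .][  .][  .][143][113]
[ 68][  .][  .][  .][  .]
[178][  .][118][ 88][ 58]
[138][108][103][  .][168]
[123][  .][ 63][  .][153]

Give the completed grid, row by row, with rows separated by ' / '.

83 78 173 143 113 / 68 163 133 128 98 / 178 148 118 88 58 / 138 108 103 73 168 / 123 93 63 158 153

Row 3 must total 590; the given cells sum to 442, so (3,2) = 148.
From row 4, 590 − (138 + 108 + 103 + 168) gives (4,4) = 73.
Column 1 must total 590; the given cells sum to 507, so (1,1) = 83.
From column 5, 590 − (113 + 58 + 168 + 153) gives (2,5) = 98.
From main diagonal, 590 − (83 + 118 + 73 + 153) gives (2,2) = 163.
Anti-diagonal must total 590; the given cells sum to 462, so (2,4) = 128.
From row 2, 590 − (68 + 163 + 128 + 98) gives (2,3) = 133.
Column 3: 133 + 118 + 103 + 63 + ? = 590, so (1,3) = 173.
Column 4: 143 + 128 + 88 + 73 + ? = 590, so (5,4) = 158.
Row 1: 83 + 173 + 143 + 113 + ? = 590, so (1,2) = 78.
The remaining cell in row 5 is (5,2) = 590 − 497 = 93.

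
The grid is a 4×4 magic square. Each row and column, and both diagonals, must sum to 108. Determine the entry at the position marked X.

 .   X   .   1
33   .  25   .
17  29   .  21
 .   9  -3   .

57

Row 3 must total 108; the given cells sum to 67, so (3,3) = 41.
Column 3 needs 108; the known cells sum to 63, so (1,3) = 45.
Using anti-diagonal: 1 + 25 + 29 + ? → (4,1) = 108 − 55 = 53.
From row 4, 108 − (53 + 9 + (-3)) gives (4,4) = 49.
Column 1 must total 108; the given cells sum to 103, so (1,1) = 5.
Using column 4: 1 + 21 + 49 + ? → (2,4) = 108 − 71 = 37.
Main diagonal must total 108; the given cells sum to 95, so (2,2) = 13.
Row 1 must total 108; the given cells sum to 51, so (1,2) = 57.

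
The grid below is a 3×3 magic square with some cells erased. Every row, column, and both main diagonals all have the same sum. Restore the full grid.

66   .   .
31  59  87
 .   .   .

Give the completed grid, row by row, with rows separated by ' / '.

66 73 38 / 31 59 87 / 80 45 52

Row 2 is already complete: 31 + 59 + 87 = 177, so that is the magic constant.
From column 1, 177 − (66 + 31) gives (3,1) = 80.
Main diagonal must total 177; the given cells sum to 125, so (3,3) = 52.
From anti-diagonal, 177 − (59 + 80) gives (1,3) = 38.
From row 1, 177 − (66 + 38) gives (1,2) = 73.
Row 3 needs 177; the known cells sum to 132, so (3,2) = 45.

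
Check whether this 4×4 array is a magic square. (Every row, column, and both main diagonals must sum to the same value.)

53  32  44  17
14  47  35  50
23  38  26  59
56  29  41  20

Yes

Row 1: 53 + 32 + 44 + 17 = 146.
Row 2: 14 + 47 + 35 + 50 = 146.
Row 3: 23 + 38 + 26 + 59 = 146.
Row 4: 56 + 29 + 41 + 20 = 146.
Column 1: 53 + 14 + 23 + 56 = 146.
Column 2: 32 + 47 + 38 + 29 = 146.
Column 3: 44 + 35 + 26 + 41 = 146.
Column 4: 17 + 50 + 59 + 20 = 146.
Main diagonal: 53 + 47 + 26 + 20 = 146.
Anti-diagonal: 17 + 35 + 38 + 56 = 146.
All lines sum to 146.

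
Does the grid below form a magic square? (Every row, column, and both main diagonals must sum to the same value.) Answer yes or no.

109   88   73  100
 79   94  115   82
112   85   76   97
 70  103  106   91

Yes

Row 1: 109 + 88 + 73 + 100 = 370.
Row 2: 79 + 94 + 115 + 82 = 370.
Row 3: 112 + 85 + 76 + 97 = 370.
Row 4: 70 + 103 + 106 + 91 = 370.
Column 1: 109 + 79 + 112 + 70 = 370.
Column 2: 88 + 94 + 85 + 103 = 370.
Column 3: 73 + 115 + 76 + 106 = 370.
Column 4: 100 + 82 + 97 + 91 = 370.
Main diagonal: 109 + 94 + 76 + 91 = 370.
Anti-diagonal: 100 + 115 + 85 + 70 = 370.
All lines sum to 370.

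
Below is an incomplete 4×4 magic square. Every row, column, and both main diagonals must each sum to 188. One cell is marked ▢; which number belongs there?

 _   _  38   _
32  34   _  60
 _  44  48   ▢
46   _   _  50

42

Row 2 must total 188; the given cells sum to 126, so (2,3) = 62.
Column 3: 38 + 62 + 48 + ? = 188, so (4,3) = 40.
Main diagonal must total 188; the given cells sum to 132, so (1,1) = 56.
The remaining cell in anti-diagonal is (1,4) = 188 − 152 = 36.
The remaining cell in row 1 is (1,2) = 188 − 130 = 58.
Row 4 must total 188; the given cells sum to 136, so (4,2) = 52.
From column 1, 188 − (56 + 32 + 46) gives (3,1) = 54.
From column 4, 188 − (36 + 60 + 50) gives (3,4) = 42.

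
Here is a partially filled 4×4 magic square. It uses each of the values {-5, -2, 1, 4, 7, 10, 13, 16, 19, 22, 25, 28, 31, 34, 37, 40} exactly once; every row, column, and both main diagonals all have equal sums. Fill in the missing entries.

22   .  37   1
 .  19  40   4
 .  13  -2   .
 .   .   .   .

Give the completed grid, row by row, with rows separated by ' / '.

The 16 entries sum to 280, so each line sums to 280/4 = 70.
Row 1 needs 70; the known cells sum to 60, so (1,2) = 10.
Row 2: 19 + 40 + 4 + ? = 70, so (2,1) = 7.
The remaining cell in column 2 is (4,2) = 70 − 42 = 28.
Using column 3: 37 + 40 + (-2) + ? → (4,3) = 70 − 75 = -5.
Using main diagonal: 22 + 19 + (-2) + ? → (4,4) = 70 − 39 = 31.
The remaining cell in anti-diagonal is (4,1) = 70 − 54 = 16.
From column 1, 70 − (22 + 7 + 16) gives (3,1) = 25.
Column 4: 1 + 4 + 31 + ? = 70, so (3,4) = 34.

22 10 37 1 / 7 19 40 4 / 25 13 -2 34 / 16 28 -5 31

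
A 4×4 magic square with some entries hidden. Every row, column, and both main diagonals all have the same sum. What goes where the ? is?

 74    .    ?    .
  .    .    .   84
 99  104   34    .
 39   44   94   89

Row 4 is complete and sums to 266; that is the magic constant.
From row 3, 266 − (99 + 104 + 34) gives (3,4) = 29.
Column 1: 74 + 99 + 39 + ? = 266, so (2,1) = 54.
Column 4 needs 266; the known cells sum to 202, so (1,4) = 64.
From main diagonal, 266 − (74 + 34 + 89) gives (2,2) = 69.
Anti-diagonal needs 266; the known cells sum to 207, so (2,3) = 59.
Column 2 needs 266; the known cells sum to 217, so (1,2) = 49.
The remaining cell in column 3 is (1,3) = 266 − 187 = 79.

79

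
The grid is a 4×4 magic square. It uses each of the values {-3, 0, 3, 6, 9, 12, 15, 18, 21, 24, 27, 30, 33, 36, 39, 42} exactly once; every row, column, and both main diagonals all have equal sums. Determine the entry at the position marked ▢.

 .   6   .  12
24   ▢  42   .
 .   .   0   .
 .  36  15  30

The 16 entries sum to 312, so each line sums to 312/4 = 78.
Row 4 must total 78; the given cells sum to 81, so (4,1) = -3.
Column 3 needs 78; the known cells sum to 57, so (1,3) = 21.
Anti-diagonal: 12 + 42 + (-3) + ? = 78, so (3,2) = 27.
The remaining cell in row 1 is (1,1) = 78 − 39 = 39.
The remaining cell in column 1 is (3,1) = 78 − 60 = 18.
Column 2 must total 78; the given cells sum to 69, so (2,2) = 9.

9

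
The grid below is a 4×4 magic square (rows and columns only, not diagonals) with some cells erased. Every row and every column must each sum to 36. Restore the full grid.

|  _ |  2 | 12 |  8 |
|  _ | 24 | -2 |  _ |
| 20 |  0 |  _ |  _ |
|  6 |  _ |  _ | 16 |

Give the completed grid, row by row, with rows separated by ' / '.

The remaining cell in row 1 is (1,1) = 36 − 22 = 14.
Column 1: 14 + 20 + 6 + ? = 36, so (2,1) = -4.
From column 2, 36 − (2 + 24 + 0) gives (4,2) = 10.
From row 2, 36 − (-4 + 24 + (-2)) gives (2,4) = 18.
The remaining cell in row 4 is (4,3) = 36 − 32 = 4.
Column 3 must total 36; the given cells sum to 14, so (3,3) = 22.
From column 4, 36 − (8 + 18 + 16) gives (3,4) = -6.

14 2 12 8 / -4 24 -2 18 / 20 0 22 -6 / 6 10 4 16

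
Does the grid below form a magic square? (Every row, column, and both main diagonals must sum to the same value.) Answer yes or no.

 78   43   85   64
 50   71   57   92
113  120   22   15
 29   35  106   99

No — column 4 sums to 270 but column 2 sums to 269.

Row 1: 78 + 43 + 85 + 64 = 270.
Row 2: 50 + 71 + 57 + 92 = 270.
Row 3: 113 + 120 + 22 + 15 = 270.
Row 4: 29 + 35 + 106 + 99 = 269.
Column 1: 78 + 50 + 113 + 29 = 270.
Column 2: 43 + 71 + 120 + 35 = 269.
Column 3: 85 + 57 + 22 + 106 = 270.
Column 4: 64 + 92 + 15 + 99 = 270.
Main diagonal: 78 + 71 + 22 + 99 = 270.
Anti-diagonal: 64 + 57 + 120 + 29 = 270.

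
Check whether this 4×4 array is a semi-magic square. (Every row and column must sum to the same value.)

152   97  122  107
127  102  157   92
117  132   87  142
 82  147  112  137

Row 1: 152 + 97 + 122 + 107 = 478.
Row 2: 127 + 102 + 157 + 92 = 478.
Row 3: 117 + 132 + 87 + 142 = 478.
Row 4: 82 + 147 + 112 + 137 = 478.
Column 1: 152 + 127 + 117 + 82 = 478.
Column 2: 97 + 102 + 132 + 147 = 478.
Column 3: 122 + 157 + 87 + 112 = 478.
Column 4: 107 + 92 + 142 + 137 = 478.
All lines sum to 478.

Yes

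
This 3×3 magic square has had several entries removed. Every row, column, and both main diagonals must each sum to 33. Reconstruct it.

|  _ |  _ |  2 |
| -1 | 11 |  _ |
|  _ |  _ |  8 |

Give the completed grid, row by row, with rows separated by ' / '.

From row 2, 33 − (-1 + 11) gives (2,3) = 23.
Using main diagonal: 11 + 8 + ? → (1,1) = 33 − 19 = 14.
Anti-diagonal: 2 + 11 + ? = 33, so (3,1) = 20.
From row 1, 33 − (14 + 2) gives (1,2) = 17.
From row 3, 33 − (20 + 8) gives (3,2) = 5.

14 17 2 / -1 11 23 / 20 5 8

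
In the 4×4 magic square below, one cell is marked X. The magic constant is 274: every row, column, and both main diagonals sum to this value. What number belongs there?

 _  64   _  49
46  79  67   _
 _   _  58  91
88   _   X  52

73

Row 2 must total 274; the given cells sum to 192, so (2,4) = 82.
From main diagonal, 274 − (79 + 58 + 52) gives (1,1) = 85.
Anti-diagonal needs 274; the known cells sum to 204, so (3,2) = 70.
Row 1 needs 274; the known cells sum to 198, so (1,3) = 76.
Row 3: 70 + 58 + 91 + ? = 274, so (3,1) = 55.
Using column 2: 64 + 79 + 70 + ? → (4,2) = 274 − 213 = 61.
The remaining cell in column 3 is (4,3) = 274 − 201 = 73.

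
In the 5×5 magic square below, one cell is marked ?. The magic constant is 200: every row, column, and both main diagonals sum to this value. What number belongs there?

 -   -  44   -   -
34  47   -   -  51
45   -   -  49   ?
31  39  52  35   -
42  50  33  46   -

37

Row 4 must total 200; the given cells sum to 157, so (4,5) = 43.
Row 5 must total 200; the given cells sum to 171, so (5,5) = 29.
Column 1 must total 200; the given cells sum to 152, so (1,1) = 48.
Main diagonal must total 200; the given cells sum to 159, so (3,3) = 41.
Column 3 must total 200; the given cells sum to 170, so (2,3) = 30.
Row 2 must total 200; the given cells sum to 162, so (2,4) = 38.
The remaining cell in column 4 is (1,4) = 200 − 168 = 32.
Anti-diagonal needs 200; the known cells sum to 160, so (1,5) = 40.
Row 1 must total 200; the given cells sum to 164, so (1,2) = 36.
Column 2: 36 + 47 + 39 + 50 + ? = 200, so (3,2) = 28.
The remaining cell in column 5 is (3,5) = 200 − 163 = 37.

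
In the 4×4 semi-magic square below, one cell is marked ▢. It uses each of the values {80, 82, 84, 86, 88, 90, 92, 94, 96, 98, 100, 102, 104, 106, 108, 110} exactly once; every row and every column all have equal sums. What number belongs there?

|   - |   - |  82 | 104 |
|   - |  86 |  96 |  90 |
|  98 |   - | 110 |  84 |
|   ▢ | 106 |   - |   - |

80

The 16 entries sum to 1520, so each line sums to 1520/4 = 380.
The remaining cell in row 2 is (2,1) = 380 − 272 = 108.
The remaining cell in row 3 is (3,2) = 380 − 292 = 88.
Column 2: 86 + 88 + 106 + ? = 380, so (1,2) = 100.
From column 3, 380 − (82 + 96 + 110) gives (4,3) = 92.
Column 4 must total 380; the given cells sum to 278, so (4,4) = 102.
Row 1 needs 380; the known cells sum to 286, so (1,1) = 94.
From row 4, 380 − (106 + 92 + 102) gives (4,1) = 80.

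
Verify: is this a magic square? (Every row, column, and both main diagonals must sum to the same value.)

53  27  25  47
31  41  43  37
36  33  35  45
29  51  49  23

Row 1: 53 + 27 + 25 + 47 = 152.
Row 2: 31 + 41 + 43 + 37 = 152.
Row 3: 36 + 33 + 35 + 45 = 149.
Row 4: 29 + 51 + 49 + 23 = 152.
Column 1: 53 + 31 + 36 + 29 = 149.
Column 2: 27 + 41 + 33 + 51 = 152.
Column 3: 25 + 43 + 35 + 49 = 152.
Column 4: 47 + 37 + 45 + 23 = 152.
Main diagonal: 53 + 41 + 35 + 23 = 152.
Anti-diagonal: 47 + 43 + 33 + 29 = 152.

No — column 4 sums to 152 but row 3 sums to 149.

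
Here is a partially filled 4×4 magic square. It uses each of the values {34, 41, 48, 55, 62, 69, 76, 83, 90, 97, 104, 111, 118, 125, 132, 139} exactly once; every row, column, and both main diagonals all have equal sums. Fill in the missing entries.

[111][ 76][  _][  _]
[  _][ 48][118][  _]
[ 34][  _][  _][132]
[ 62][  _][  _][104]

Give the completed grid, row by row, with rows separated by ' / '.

The 16 entries sum to 1384, so each line sums to 1384/4 = 346.
The remaining cell in column 1 is (2,1) = 346 − 207 = 139.
Main diagonal needs 346; the known cells sum to 263, so (3,3) = 83.
Row 2 must total 346; the given cells sum to 305, so (2,4) = 41.
The remaining cell in row 3 is (3,2) = 346 − 249 = 97.
Column 2 must total 346; the given cells sum to 221, so (4,2) = 125.
Column 4 must total 346; the given cells sum to 277, so (1,4) = 69.
Row 1 must total 346; the given cells sum to 256, so (1,3) = 90.
Row 4: 62 + 125 + 104 + ? = 346, so (4,3) = 55.

111 76 90 69 / 139 48 118 41 / 34 97 83 132 / 62 125 55 104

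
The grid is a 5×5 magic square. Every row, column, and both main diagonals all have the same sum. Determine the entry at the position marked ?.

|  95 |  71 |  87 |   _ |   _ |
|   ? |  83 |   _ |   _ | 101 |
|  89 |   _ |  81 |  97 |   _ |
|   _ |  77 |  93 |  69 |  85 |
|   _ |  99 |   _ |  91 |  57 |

67

Main diagonal is complete and sums to 385; that is the magic constant.
Row 4: 77 + 93 + 69 + 85 + ? = 385, so (4,1) = 61.
From column 2, 385 − (71 + 83 + 77 + 99) gives (3,2) = 55.
The remaining cell in row 3 is (3,5) = 385 − 322 = 63.
Column 5 must total 385; the given cells sum to 306, so (1,5) = 79.
The remaining cell in row 1 is (1,4) = 385 − 332 = 53.
From column 4, 385 − (53 + 97 + 69 + 91) gives (2,4) = 75.
Using anti-diagonal: 79 + 75 + 81 + 77 + ? → (5,1) = 385 − 312 = 73.
Row 5: 73 + 99 + 91 + 57 + ? = 385, so (5,3) = 65.
The remaining cell in column 1 is (2,1) = 385 − 318 = 67.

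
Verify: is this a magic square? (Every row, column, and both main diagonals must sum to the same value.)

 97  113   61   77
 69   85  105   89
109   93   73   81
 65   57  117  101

No — row 2 sums to 348 but row 3 sums to 356.

Row 1: 97 + 113 + 61 + 77 = 348.
Row 2: 69 + 85 + 105 + 89 = 348.
Row 3: 109 + 93 + 73 + 81 = 356.
Row 4: 65 + 57 + 117 + 101 = 340.
Column 1: 97 + 69 + 109 + 65 = 340.
Column 2: 113 + 85 + 93 + 57 = 348.
Column 3: 61 + 105 + 73 + 117 = 356.
Column 4: 77 + 89 + 81 + 101 = 348.
Main diagonal: 97 + 85 + 73 + 101 = 356.
Anti-diagonal: 77 + 105 + 93 + 65 = 340.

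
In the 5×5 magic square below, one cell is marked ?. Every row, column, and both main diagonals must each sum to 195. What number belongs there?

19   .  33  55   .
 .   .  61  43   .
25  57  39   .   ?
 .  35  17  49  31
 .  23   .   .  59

53

Using row 4: 35 + 17 + 49 + 31 + ? → (4,1) = 195 − 132 = 63.
Using column 3: 33 + 61 + 39 + 17 + ? → (5,3) = 195 − 150 = 45.
Main diagonal must total 195; the given cells sum to 166, so (2,2) = 29.
Using column 2: 29 + 57 + 35 + 23 + ? → (1,2) = 195 − 144 = 51.
Using row 1: 19 + 51 + 33 + 55 + ? → (1,5) = 195 − 158 = 37.
The remaining cell in anti-diagonal is (5,1) = 195 − 154 = 41.
From row 5, 195 − (41 + 23 + 45 + 59) gives (5,4) = 27.
From column 1, 195 − (19 + 25 + 63 + 41) gives (2,1) = 47.
From column 4, 195 − (55 + 43 + 49 + 27) gives (3,4) = 21.
Row 2 must total 195; the given cells sum to 180, so (2,5) = 15.
Using row 3: 25 + 57 + 39 + 21 + ? → (3,5) = 195 − 142 = 53.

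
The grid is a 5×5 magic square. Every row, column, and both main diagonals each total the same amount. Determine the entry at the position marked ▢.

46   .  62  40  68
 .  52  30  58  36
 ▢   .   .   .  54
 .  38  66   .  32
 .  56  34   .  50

Column 5 is complete and sums to 240; that is the magic constant.
Row 1 must total 240; the given cells sum to 216, so (1,2) = 24.
Row 2: 52 + 30 + 58 + 36 + ? = 240, so (2,1) = 64.
From column 2, 240 − (24 + 52 + 38 + 56) gives (3,2) = 70.
Column 3 must total 240; the given cells sum to 192, so (3,3) = 48.
The remaining cell in main diagonal is (4,4) = 240 − 196 = 44.
Anti-diagonal needs 240; the known cells sum to 212, so (5,1) = 28.
Row 4 needs 240; the known cells sum to 180, so (4,1) = 60.
Row 5: 28 + 56 + 34 + 50 + ? = 240, so (5,4) = 72.
The remaining cell in column 1 is (3,1) = 240 − 198 = 42.

42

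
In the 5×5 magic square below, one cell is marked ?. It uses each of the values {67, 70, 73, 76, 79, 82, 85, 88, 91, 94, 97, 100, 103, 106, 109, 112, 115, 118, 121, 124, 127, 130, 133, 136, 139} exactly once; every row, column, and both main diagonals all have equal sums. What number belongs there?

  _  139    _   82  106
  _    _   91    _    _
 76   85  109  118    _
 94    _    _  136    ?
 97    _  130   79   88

The 25 entries sum to 2575, so each line sums to 2575/5 = 515.
Row 3 needs 515; the known cells sum to 388, so (3,5) = 127.
The remaining cell in row 5 is (5,2) = 515 − 394 = 121.
From column 4, 515 − (82 + 118 + 136 + 79) gives (2,4) = 100.
Anti-diagonal: 106 + 100 + 109 + 97 + ? = 515, so (4,2) = 103.
From column 2, 515 − (139 + 85 + 103 + 121) gives (2,2) = 67.
Main diagonal: 67 + 109 + 136 + 88 + ? = 515, so (1,1) = 115.
Using row 1: 115 + 139 + 82 + 106 + ? → (1,3) = 515 − 442 = 73.
Using column 1: 115 + 76 + 94 + 97 + ? → (2,1) = 515 − 382 = 133.
Column 3 must total 515; the given cells sum to 403, so (4,3) = 112.
From row 2, 515 − (133 + 67 + 91 + 100) gives (2,5) = 124.
Using row 4: 94 + 103 + 112 + 136 + ? → (4,5) = 515 − 445 = 70.

70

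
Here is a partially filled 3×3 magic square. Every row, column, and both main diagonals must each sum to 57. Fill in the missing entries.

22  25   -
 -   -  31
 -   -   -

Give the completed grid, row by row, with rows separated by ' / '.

From row 1, 57 − (22 + 25) gives (1,3) = 10.
The remaining cell in column 3 is (3,3) = 57 − 41 = 16.
The remaining cell in main diagonal is (2,2) = 57 − 38 = 19.
Anti-diagonal needs 57; the known cells sum to 29, so (3,1) = 28.
The remaining cell in row 2 is (2,1) = 57 − 50 = 7.
From row 3, 57 − (28 + 16) gives (3,2) = 13.

22 25 10 / 7 19 31 / 28 13 16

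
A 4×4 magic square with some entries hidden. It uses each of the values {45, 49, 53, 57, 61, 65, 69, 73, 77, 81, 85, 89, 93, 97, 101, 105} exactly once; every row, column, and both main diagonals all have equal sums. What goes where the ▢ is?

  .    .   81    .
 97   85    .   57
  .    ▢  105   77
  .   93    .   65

49

The 16 entries sum to 1200, so each line sums to 1200/4 = 300.
From row 2, 300 − (97 + 85 + 57) gives (2,3) = 61.
Using column 3: 81 + 61 + 105 + ? → (4,3) = 300 − 247 = 53.
Using column 4: 57 + 77 + 65 + ? → (1,4) = 300 − 199 = 101.
Using main diagonal: 85 + 105 + 65 + ? → (1,1) = 300 − 255 = 45.
The remaining cell in row 1 is (1,2) = 300 − 227 = 73.
Row 4 must total 300; the given cells sum to 211, so (4,1) = 89.
Column 1: 45 + 97 + 89 + ? = 300, so (3,1) = 69.
From column 2, 300 − (73 + 85 + 93) gives (3,2) = 49.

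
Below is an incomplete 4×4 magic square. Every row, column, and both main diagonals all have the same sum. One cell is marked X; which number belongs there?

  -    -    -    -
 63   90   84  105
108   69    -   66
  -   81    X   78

Row 2 is complete and sums to 342; that is the magic constant.
The remaining cell in row 3 is (3,3) = 342 − 243 = 99.
From column 2, 342 − (90 + 69 + 81) gives (1,2) = 102.
From column 4, 342 − (105 + 66 + 78) gives (1,4) = 93.
Using main diagonal: 90 + 99 + 78 + ? → (1,1) = 342 − 267 = 75.
Anti-diagonal needs 342; the known cells sum to 246, so (4,1) = 96.
Row 1: 75 + 102 + 93 + ? = 342, so (1,3) = 72.
Row 4: 96 + 81 + 78 + ? = 342, so (4,3) = 87.

87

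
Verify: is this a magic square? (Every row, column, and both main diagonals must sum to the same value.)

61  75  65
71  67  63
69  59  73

Yes

Row 1: 61 + 75 + 65 = 201.
Row 2: 71 + 67 + 63 = 201.
Row 3: 69 + 59 + 73 = 201.
Column 1: 61 + 71 + 69 = 201.
Column 2: 75 + 67 + 59 = 201.
Column 3: 65 + 63 + 73 = 201.
Main diagonal: 61 + 67 + 73 = 201.
Anti-diagonal: 65 + 67 + 69 = 201.
All lines sum to 201.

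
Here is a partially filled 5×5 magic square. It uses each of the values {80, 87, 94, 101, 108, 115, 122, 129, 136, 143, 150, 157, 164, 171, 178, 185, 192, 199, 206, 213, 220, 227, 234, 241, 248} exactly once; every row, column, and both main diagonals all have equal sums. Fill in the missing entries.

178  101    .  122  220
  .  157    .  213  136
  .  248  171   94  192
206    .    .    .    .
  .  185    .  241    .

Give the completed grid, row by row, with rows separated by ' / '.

The 25 entries sum to 4100, so each line sums to 4100/5 = 820.
Row 1: 178 + 101 + 122 + 220 + ? = 820, so (1,3) = 199.
Row 3: 248 + 171 + 94 + 192 + ? = 820, so (3,1) = 115.
Using column 2: 101 + 157 + 248 + 185 + ? → (4,2) = 820 − 691 = 129.
From column 4, 820 − (122 + 213 + 94 + 241) gives (4,4) = 150.
Main diagonal: 178 + 157 + 171 + 150 + ? = 820, so (5,5) = 164.
From anti-diagonal, 820 − (220 + 213 + 171 + 129) gives (5,1) = 87.
Using row 5: 87 + 185 + 241 + 164 + ? → (5,3) = 820 − 677 = 143.
Column 1 must total 820; the given cells sum to 586, so (2,1) = 234.
From column 5, 820 − (220 + 136 + 192 + 164) gives (4,5) = 108.
Using row 2: 234 + 157 + 213 + 136 + ? → (2,3) = 820 − 740 = 80.
From row 4, 820 − (206 + 129 + 150 + 108) gives (4,3) = 227.

178 101 199 122 220 / 234 157 80 213 136 / 115 248 171 94 192 / 206 129 227 150 108 / 87 185 143 241 164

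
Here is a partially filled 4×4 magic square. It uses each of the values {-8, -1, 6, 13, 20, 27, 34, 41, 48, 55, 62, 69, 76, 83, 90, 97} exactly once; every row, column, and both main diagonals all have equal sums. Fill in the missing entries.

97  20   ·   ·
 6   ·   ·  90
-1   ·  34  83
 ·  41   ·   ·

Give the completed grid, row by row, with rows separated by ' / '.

97 20 48 13 / 6 55 27 90 / -1 62 34 83 / 76 41 69 -8

The 16 entries sum to 712, so each line sums to 712/4 = 178.
The remaining cell in row 3 is (3,2) = 178 − 116 = 62.
Column 1 needs 178; the known cells sum to 102, so (4,1) = 76.
The remaining cell in column 2 is (2,2) = 178 − 123 = 55.
The remaining cell in main diagonal is (4,4) = 178 − 186 = -8.
Row 2 needs 178; the known cells sum to 151, so (2,3) = 27.
Row 4 must total 178; the given cells sum to 109, so (4,3) = 69.
Column 3 needs 178; the known cells sum to 130, so (1,3) = 48.
From column 4, 178 − (90 + 83 + (-8)) gives (1,4) = 13.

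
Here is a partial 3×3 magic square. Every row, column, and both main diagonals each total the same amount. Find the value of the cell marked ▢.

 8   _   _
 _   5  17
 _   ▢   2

Main diagonal is complete and sums to 15; that is the magic constant.
Using row 2: 5 + 17 + ? → (2,1) = 15 − 22 = -7.
From column 1, 15 − (8 + (-7)) gives (3,1) = 14.
From column 3, 15 − (17 + 2) gives (1,3) = -4.
Row 1 must total 15; the given cells sum to 4, so (1,2) = 11.
Using row 3: 14 + 2 + ? → (3,2) = 15 − 16 = -1.

-1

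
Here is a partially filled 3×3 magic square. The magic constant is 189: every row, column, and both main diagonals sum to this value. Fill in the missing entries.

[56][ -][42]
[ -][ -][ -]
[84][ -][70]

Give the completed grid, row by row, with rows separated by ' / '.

56 91 42 / 49 63 77 / 84 35 70

Row 1 must total 189; the given cells sum to 98, so (1,2) = 91.
Using row 3: 84 + 70 + ? → (3,2) = 189 − 154 = 35.
The remaining cell in column 1 is (2,1) = 189 − 140 = 49.
From column 2, 189 − (91 + 35) gives (2,2) = 63.
Using column 3: 42 + 70 + ? → (2,3) = 189 − 112 = 77.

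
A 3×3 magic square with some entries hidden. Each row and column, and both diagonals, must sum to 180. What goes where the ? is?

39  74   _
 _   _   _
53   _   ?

81

From row 1, 180 − (39 + 74) gives (1,3) = 67.
Column 1 must total 180; the given cells sum to 92, so (2,1) = 88.
Anti-diagonal: 67 + 53 + ? = 180, so (2,2) = 60.
Row 2 needs 180; the known cells sum to 148, so (2,3) = 32.
From column 2, 180 − (74 + 60) gives (3,2) = 46.
The remaining cell in column 3 is (3,3) = 180 − 99 = 81.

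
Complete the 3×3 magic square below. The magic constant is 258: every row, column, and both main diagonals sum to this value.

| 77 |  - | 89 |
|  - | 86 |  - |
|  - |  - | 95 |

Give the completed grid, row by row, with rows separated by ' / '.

The remaining cell in row 1 is (1,2) = 258 − 166 = 92.
The remaining cell in column 2 is (3,2) = 258 − 178 = 80.
Column 3 must total 258; the given cells sum to 184, so (2,3) = 74.
Anti-diagonal needs 258; the known cells sum to 175, so (3,1) = 83.
From row 2, 258 − (86 + 74) gives (2,1) = 98.

77 92 89 / 98 86 74 / 83 80 95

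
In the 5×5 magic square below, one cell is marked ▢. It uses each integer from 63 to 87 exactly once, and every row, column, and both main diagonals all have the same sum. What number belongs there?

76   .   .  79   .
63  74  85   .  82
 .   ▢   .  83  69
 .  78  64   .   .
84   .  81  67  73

66

The entries are 63 through 87, which sum to 1875, so each line sums to 1875/5 = 375.
The remaining cell in row 2 is (2,4) = 375 − 304 = 71.
Using row 5: 84 + 81 + 67 + 73 + ? → (5,2) = 375 − 305 = 70.
Column 4: 79 + 71 + 83 + 67 + ? = 375, so (4,4) = 75.
Using main diagonal: 76 + 74 + 75 + 73 + ? → (3,3) = 375 − 298 = 77.
The remaining cell in anti-diagonal is (1,5) = 375 − 310 = 65.
The remaining cell in column 3 is (1,3) = 375 − 307 = 68.
From column 5, 375 − (65 + 82 + 69 + 73) gives (4,5) = 86.
Row 1 needs 375; the known cells sum to 288, so (1,2) = 87.
Row 4 needs 375; the known cells sum to 303, so (4,1) = 72.
From column 1, 375 − (76 + 63 + 72 + 84) gives (3,1) = 80.
Column 2 must total 375; the given cells sum to 309, so (3,2) = 66.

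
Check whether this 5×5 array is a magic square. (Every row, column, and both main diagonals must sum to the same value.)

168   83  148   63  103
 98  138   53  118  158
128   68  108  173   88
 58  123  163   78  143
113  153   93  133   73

Row 1: 168 + 83 + 148 + 63 + 103 = 565.
Row 2: 98 + 138 + 53 + 118 + 158 = 565.
Row 3: 128 + 68 + 108 + 173 + 88 = 565.
Row 4: 58 + 123 + 163 + 78 + 143 = 565.
Row 5: 113 + 153 + 93 + 133 + 73 = 565.
Column 1: 168 + 98 + 128 + 58 + 113 = 565.
Column 2: 83 + 138 + 68 + 123 + 153 = 565.
Column 3: 148 + 53 + 108 + 163 + 93 = 565.
Column 4: 63 + 118 + 173 + 78 + 133 = 565.
Column 5: 103 + 158 + 88 + 143 + 73 = 565.
Main diagonal: 168 + 138 + 108 + 78 + 73 = 565.
Anti-diagonal: 103 + 118 + 108 + 123 + 113 = 565.
All lines sum to 565.

Yes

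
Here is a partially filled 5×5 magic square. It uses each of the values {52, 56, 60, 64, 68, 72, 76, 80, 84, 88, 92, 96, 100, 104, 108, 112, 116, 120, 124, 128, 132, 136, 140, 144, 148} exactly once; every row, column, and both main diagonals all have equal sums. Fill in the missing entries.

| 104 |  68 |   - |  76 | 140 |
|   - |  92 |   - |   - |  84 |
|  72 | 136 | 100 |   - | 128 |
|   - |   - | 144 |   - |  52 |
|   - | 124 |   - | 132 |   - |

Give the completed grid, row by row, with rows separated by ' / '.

The 25 entries sum to 2500, so each line sums to 2500/5 = 500.
Row 1 must total 500; the given cells sum to 388, so (1,3) = 112.
From row 3, 500 − (72 + 136 + 100 + 128) gives (3,4) = 64.
Column 2 needs 500; the known cells sum to 420, so (4,2) = 80.
Column 5 must total 500; the given cells sum to 404, so (5,5) = 96.
Main diagonal needs 500; the known cells sum to 392, so (4,4) = 108.
Row 4: 80 + 144 + 108 + 52 + ? = 500, so (4,1) = 116.
The remaining cell in column 4 is (2,4) = 500 − 380 = 120.
Anti-diagonal needs 500; the known cells sum to 440, so (5,1) = 60.
Row 5 needs 500; the known cells sum to 412, so (5,3) = 88.
The remaining cell in column 1 is (2,1) = 500 − 352 = 148.
The remaining cell in column 3 is (2,3) = 500 − 444 = 56.

104 68 112 76 140 / 148 92 56 120 84 / 72 136 100 64 128 / 116 80 144 108 52 / 60 124 88 132 96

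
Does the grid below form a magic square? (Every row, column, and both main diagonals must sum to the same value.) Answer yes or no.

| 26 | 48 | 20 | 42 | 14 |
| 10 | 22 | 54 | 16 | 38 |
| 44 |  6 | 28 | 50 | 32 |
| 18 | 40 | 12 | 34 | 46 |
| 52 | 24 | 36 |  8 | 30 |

No — row 3 sums to 160 but column 4 sums to 150.

Row 1: 26 + 48 + 20 + 42 + 14 = 150.
Row 2: 10 + 22 + 54 + 16 + 38 = 140.
Row 3: 44 + 6 + 28 + 50 + 32 = 160.
Row 4: 18 + 40 + 12 + 34 + 46 = 150.
Row 5: 52 + 24 + 36 + 8 + 30 = 150.
Column 1: 26 + 10 + 44 + 18 + 52 = 150.
Column 2: 48 + 22 + 6 + 40 + 24 = 140.
Column 3: 20 + 54 + 28 + 12 + 36 = 150.
Column 4: 42 + 16 + 50 + 34 + 8 = 150.
Column 5: 14 + 38 + 32 + 46 + 30 = 160.
Main diagonal: 26 + 22 + 28 + 34 + 30 = 140.
Anti-diagonal: 14 + 16 + 28 + 40 + 52 = 150.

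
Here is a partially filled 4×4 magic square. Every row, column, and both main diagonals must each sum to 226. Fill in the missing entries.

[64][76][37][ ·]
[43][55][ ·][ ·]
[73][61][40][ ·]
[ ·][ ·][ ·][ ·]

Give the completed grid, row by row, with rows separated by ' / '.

64 76 37 49 / 43 55 70 58 / 73 61 40 52 / 46 34 79 67

Row 1 needs 226; the known cells sum to 177, so (1,4) = 49.
Row 3: 73 + 61 + 40 + ? = 226, so (3,4) = 52.
Using column 1: 64 + 43 + 73 + ? → (4,1) = 226 − 180 = 46.
From column 2, 226 − (76 + 55 + 61) gives (4,2) = 34.
From main diagonal, 226 − (64 + 55 + 40) gives (4,4) = 67.
Anti-diagonal must total 226; the given cells sum to 156, so (2,3) = 70.
Row 2 must total 226; the given cells sum to 168, so (2,4) = 58.
From row 4, 226 − (46 + 34 + 67) gives (4,3) = 79.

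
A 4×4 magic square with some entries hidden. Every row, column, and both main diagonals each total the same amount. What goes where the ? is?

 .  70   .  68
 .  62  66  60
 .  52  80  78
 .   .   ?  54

Column 4 is complete and sums to 260; that is the magic constant.
Row 2 needs 260; the known cells sum to 188, so (2,1) = 72.
Row 3: 52 + 80 + 78 + ? = 260, so (3,1) = 50.
Column 2 must total 260; the given cells sum to 184, so (4,2) = 76.
From main diagonal, 260 − (62 + 80 + 54) gives (1,1) = 64.
From anti-diagonal, 260 − (68 + 66 + 52) gives (4,1) = 74.
The remaining cell in row 1 is (1,3) = 260 − 202 = 58.
Row 4 needs 260; the known cells sum to 204, so (4,3) = 56.

56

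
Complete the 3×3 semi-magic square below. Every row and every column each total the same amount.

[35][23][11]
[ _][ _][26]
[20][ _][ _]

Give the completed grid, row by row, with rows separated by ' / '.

Row 1 is already complete: 35 + 23 + 11 = 69, so that is the magic constant.
Column 1 needs 69; the known cells sum to 55, so (2,1) = 14.
From column 3, 69 − (11 + 26) gives (3,3) = 32.
Using row 2: 14 + 26 + ? → (2,2) = 69 − 40 = 29.
Row 3 must total 69; the given cells sum to 52, so (3,2) = 17.

35 23 11 / 14 29 26 / 20 17 32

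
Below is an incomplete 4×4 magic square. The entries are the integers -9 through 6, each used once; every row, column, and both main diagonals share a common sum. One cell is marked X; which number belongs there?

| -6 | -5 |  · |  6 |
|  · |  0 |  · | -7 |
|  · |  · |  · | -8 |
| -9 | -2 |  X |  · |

2

The entries are -9 through 6, which sum to -24, so each line sums to -24/4 = -6.
Row 1 needs -6; the known cells sum to -5, so (1,3) = -1.
Column 2 needs -6; the known cells sum to -7, so (3,2) = 1.
Column 4 needs -6; the known cells sum to -9, so (4,4) = 3.
Using main diagonal: -6 + 0 + 3 + ? → (3,3) = -6 − (-3) = -3.
The remaining cell in anti-diagonal is (2,3) = -6 − (-2) = -4.
Using row 2: 0 + (-4) + (-7) + ? → (2,1) = -6 − (-11) = 5.
Row 3: 1 + (-3) + (-8) + ? = -6, so (3,1) = 4.
Row 4: -9 + (-2) + 3 + ? = -6, so (4,3) = 2.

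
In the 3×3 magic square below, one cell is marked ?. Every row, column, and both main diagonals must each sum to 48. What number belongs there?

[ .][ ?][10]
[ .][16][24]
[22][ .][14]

Row 2 needs 48; the known cells sum to 40, so (2,1) = 8.
The remaining cell in row 3 is (3,2) = 48 − 36 = 12.
Using column 1: 8 + 22 + ? → (1,1) = 48 − 30 = 18.
Column 2 needs 48; the known cells sum to 28, so (1,2) = 20.

20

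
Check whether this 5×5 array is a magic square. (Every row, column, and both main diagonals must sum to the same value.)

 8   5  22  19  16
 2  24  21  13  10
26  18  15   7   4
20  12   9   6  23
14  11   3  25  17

Row 1: 8 + 5 + 22 + 19 + 16 = 70.
Row 2: 2 + 24 + 21 + 13 + 10 = 70.
Row 3: 26 + 18 + 15 + 7 + 4 = 70.
Row 4: 20 + 12 + 9 + 6 + 23 = 70.
Row 5: 14 + 11 + 3 + 25 + 17 = 70.
Column 1: 8 + 2 + 26 + 20 + 14 = 70.
Column 2: 5 + 24 + 18 + 12 + 11 = 70.
Column 3: 22 + 21 + 15 + 9 + 3 = 70.
Column 4: 19 + 13 + 7 + 6 + 25 = 70.
Column 5: 16 + 10 + 4 + 23 + 17 = 70.
Main diagonal: 8 + 24 + 15 + 6 + 17 = 70.
Anti-diagonal: 16 + 13 + 15 + 12 + 14 = 70.
All lines sum to 70.

Yes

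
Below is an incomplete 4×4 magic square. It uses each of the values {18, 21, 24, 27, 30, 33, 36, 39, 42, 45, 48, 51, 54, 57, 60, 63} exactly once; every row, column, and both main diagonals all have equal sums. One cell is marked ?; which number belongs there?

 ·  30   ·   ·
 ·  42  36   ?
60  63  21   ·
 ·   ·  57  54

51

The 16 entries sum to 648, so each line sums to 648/4 = 162.
Using row 3: 60 + 63 + 21 + ? → (3,4) = 162 − 144 = 18.
The remaining cell in column 2 is (4,2) = 162 − 135 = 27.
The remaining cell in column 3 is (1,3) = 162 − 114 = 48.
Using main diagonal: 42 + 21 + 54 + ? → (1,1) = 162 − 117 = 45.
Using row 1: 45 + 30 + 48 + ? → (1,4) = 162 − 123 = 39.
Using row 4: 27 + 57 + 54 + ? → (4,1) = 162 − 138 = 24.
Column 1 must total 162; the given cells sum to 129, so (2,1) = 33.
Using column 4: 39 + 18 + 54 + ? → (2,4) = 162 − 111 = 51.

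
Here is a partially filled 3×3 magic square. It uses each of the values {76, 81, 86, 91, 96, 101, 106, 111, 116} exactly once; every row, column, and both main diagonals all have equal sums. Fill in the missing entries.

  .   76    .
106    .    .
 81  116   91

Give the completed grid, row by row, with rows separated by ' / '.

101 76 111 / 106 96 86 / 81 116 91

The 9 entries sum to 864, so each line sums to 864/3 = 288.
From column 1, 288 − (106 + 81) gives (1,1) = 101.
Column 2 must total 288; the given cells sum to 192, so (2,2) = 96.
Anti-diagonal must total 288; the given cells sum to 177, so (1,3) = 111.
From row 2, 288 − (106 + 96) gives (2,3) = 86.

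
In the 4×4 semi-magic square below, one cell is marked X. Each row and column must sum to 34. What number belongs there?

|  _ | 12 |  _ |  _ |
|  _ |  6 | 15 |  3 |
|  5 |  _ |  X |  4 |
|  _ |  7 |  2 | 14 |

16

From row 2, 34 − (6 + 15 + 3) gives (2,1) = 10.
Using row 4: 7 + 2 + 14 + ? → (4,1) = 34 − 23 = 11.
Column 1 must total 34; the given cells sum to 26, so (1,1) = 8.
Column 2 must total 34; the given cells sum to 25, so (3,2) = 9.
Using column 4: 3 + 4 + 14 + ? → (1,4) = 34 − 21 = 13.
Row 1 needs 34; the known cells sum to 33, so (1,3) = 1.
The remaining cell in row 3 is (3,3) = 34 − 18 = 16.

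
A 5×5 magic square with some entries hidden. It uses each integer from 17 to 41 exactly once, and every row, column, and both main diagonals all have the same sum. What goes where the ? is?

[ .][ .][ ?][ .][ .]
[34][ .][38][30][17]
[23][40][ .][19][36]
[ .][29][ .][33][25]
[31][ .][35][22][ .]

The entries are 17 through 41, which sum to 725, so each line sums to 725/5 = 145.
Row 2 must total 145; the given cells sum to 119, so (2,2) = 26.
The remaining cell in row 3 is (3,3) = 145 − 118 = 27.
Column 4 needs 145; the known cells sum to 104, so (1,4) = 41.
Anti-diagonal needs 145; the known cells sum to 117, so (1,5) = 28.
Column 5 must total 145; the given cells sum to 106, so (5,5) = 39.
Main diagonal needs 145; the known cells sum to 125, so (1,1) = 20.
Row 5 needs 145; the known cells sum to 127, so (5,2) = 18.
Column 1 needs 145; the known cells sum to 108, so (4,1) = 37.
Column 2 must total 145; the given cells sum to 113, so (1,2) = 32.
The remaining cell in row 1 is (1,3) = 145 − 121 = 24.

24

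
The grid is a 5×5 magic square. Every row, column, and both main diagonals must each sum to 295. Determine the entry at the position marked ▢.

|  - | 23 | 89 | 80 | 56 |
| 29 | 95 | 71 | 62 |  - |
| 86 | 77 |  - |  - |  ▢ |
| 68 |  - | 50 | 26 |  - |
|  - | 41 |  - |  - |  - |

35

From row 1, 295 − (23 + 89 + 80 + 56) gives (1,1) = 47.
Row 2 needs 295; the known cells sum to 257, so (2,5) = 38.
Column 1: 47 + 29 + 86 + 68 + ? = 295, so (5,1) = 65.
From column 2, 295 − (23 + 95 + 77 + 41) gives (4,2) = 59.
Anti-diagonal: 56 + 62 + 59 + 65 + ? = 295, so (3,3) = 53.
Row 4 must total 295; the given cells sum to 203, so (4,5) = 92.
Column 3 needs 295; the known cells sum to 263, so (5,3) = 32.
Main diagonal needs 295; the known cells sum to 221, so (5,5) = 74.
The remaining cell in row 5 is (5,4) = 295 − 212 = 83.
Column 4 needs 295; the known cells sum to 251, so (3,4) = 44.
The remaining cell in column 5 is (3,5) = 295 − 260 = 35.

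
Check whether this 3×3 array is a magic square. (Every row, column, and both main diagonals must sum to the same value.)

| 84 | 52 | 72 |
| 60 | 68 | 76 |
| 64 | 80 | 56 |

Row 1: 84 + 52 + 72 = 208.
Row 2: 60 + 68 + 76 = 204.
Row 3: 64 + 80 + 56 = 200.
Column 1: 84 + 60 + 64 = 208.
Column 2: 52 + 68 + 80 = 200.
Column 3: 72 + 76 + 56 = 204.
Main diagonal: 84 + 68 + 56 = 208.
Anti-diagonal: 72 + 68 + 64 = 204.

No — anti-diagonal sums to 204 but row 3 sums to 200.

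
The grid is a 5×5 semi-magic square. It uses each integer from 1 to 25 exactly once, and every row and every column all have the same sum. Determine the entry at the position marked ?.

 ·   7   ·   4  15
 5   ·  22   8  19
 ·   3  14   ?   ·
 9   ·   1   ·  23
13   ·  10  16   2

25

The entries are 1 through 25, which sum to 325, so each line sums to 325/5 = 65.
Row 2 must total 65; the given cells sum to 54, so (2,2) = 11.
The remaining cell in row 5 is (5,2) = 65 − 41 = 24.
The remaining cell in column 2 is (4,2) = 65 − 45 = 20.
Using column 3: 22 + 14 + 1 + 10 + ? → (1,3) = 65 − 47 = 18.
Column 5: 15 + 19 + 23 + 2 + ? = 65, so (3,5) = 6.
Row 1: 7 + 18 + 4 + 15 + ? = 65, so (1,1) = 21.
Row 4 must total 65; the given cells sum to 53, so (4,4) = 12.
Column 1 must total 65; the given cells sum to 48, so (3,1) = 17.
Using column 4: 4 + 8 + 12 + 16 + ? → (3,4) = 65 − 40 = 25.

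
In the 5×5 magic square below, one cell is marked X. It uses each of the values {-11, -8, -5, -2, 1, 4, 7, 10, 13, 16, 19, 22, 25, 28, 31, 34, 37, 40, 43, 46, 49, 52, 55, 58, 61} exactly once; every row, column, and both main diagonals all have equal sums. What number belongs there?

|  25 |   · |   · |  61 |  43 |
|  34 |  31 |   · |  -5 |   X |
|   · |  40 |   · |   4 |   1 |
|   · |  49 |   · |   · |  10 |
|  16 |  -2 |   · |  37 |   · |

The 25 entries sum to 625, so each line sums to 625/5 = 125.
Column 2 needs 125; the known cells sum to 118, so (1,2) = 7.
Column 4: 61 + (-5) + 4 + 37 + ? = 125, so (4,4) = 28.
Anti-diagonal: 43 + (-5) + 49 + 16 + ? = 125, so (3,3) = 22.
Using row 1: 25 + 7 + 61 + 43 + ? → (1,3) = 125 − 136 = -11.
Row 3: 40 + 22 + 4 + 1 + ? = 125, so (3,1) = 58.
From column 1, 125 − (25 + 34 + 58 + 16) gives (4,1) = -8.
The remaining cell in main diagonal is (5,5) = 125 − 106 = 19.
Row 4 needs 125; the known cells sum to 79, so (4,3) = 46.
Row 5 needs 125; the known cells sum to 70, so (5,3) = 55.
Column 3 must total 125; the given cells sum to 112, so (2,3) = 13.
Column 5 must total 125; the given cells sum to 73, so (2,5) = 52.

52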